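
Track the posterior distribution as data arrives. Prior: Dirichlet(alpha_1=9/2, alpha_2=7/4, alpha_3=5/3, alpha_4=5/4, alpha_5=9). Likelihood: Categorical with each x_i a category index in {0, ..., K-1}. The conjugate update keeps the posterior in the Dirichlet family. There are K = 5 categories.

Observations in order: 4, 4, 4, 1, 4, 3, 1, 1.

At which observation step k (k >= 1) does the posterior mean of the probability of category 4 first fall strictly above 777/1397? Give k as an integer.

obs 1: x=4 → posterior Dirichlet(9/2, 7/4, 5/3, 5/4, 10)
obs 2: x=4 → posterior Dirichlet(9/2, 7/4, 5/3, 5/4, 11)
obs 3: x=4 → posterior Dirichlet(9/2, 7/4, 5/3, 5/4, 12)
obs 4: x=1 → posterior Dirichlet(9/2, 11/4, 5/3, 5/4, 12)
obs 5: x=4 → posterior Dirichlet(9/2, 11/4, 5/3, 5/4, 13)
obs 6: x=3 → posterior Dirichlet(9/2, 11/4, 5/3, 9/4, 13)
obs 7: x=1 → posterior Dirichlet(9/2, 15/4, 5/3, 9/4, 13)
obs 8: x=1 → posterior Dirichlet(9/2, 19/4, 5/3, 9/4, 13)

k = 3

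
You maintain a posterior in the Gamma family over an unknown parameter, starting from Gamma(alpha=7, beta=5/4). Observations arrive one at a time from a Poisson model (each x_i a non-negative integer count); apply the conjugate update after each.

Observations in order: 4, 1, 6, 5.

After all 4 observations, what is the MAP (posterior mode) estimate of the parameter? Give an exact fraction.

obs 1: x=4 → posterior Gamma(11, 9/4)
obs 2: x=1 → posterior Gamma(12, 13/4)
obs 3: x=6 → posterior Gamma(18, 17/4)
obs 4: x=5 → posterior Gamma(23, 21/4)

88/21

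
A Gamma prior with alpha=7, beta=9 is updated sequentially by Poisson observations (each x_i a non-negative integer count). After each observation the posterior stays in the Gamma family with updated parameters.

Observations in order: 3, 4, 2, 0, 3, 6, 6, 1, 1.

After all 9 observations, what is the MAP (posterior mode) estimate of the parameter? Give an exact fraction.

obs 1: x=3 → posterior Gamma(10, 10)
obs 2: x=4 → posterior Gamma(14, 11)
obs 3: x=2 → posterior Gamma(16, 12)
obs 4: x=0 → posterior Gamma(16, 13)
obs 5: x=3 → posterior Gamma(19, 14)
obs 6: x=6 → posterior Gamma(25, 15)
obs 7: x=6 → posterior Gamma(31, 16)
obs 8: x=1 → posterior Gamma(32, 17)
obs 9: x=1 → posterior Gamma(33, 18)

16/9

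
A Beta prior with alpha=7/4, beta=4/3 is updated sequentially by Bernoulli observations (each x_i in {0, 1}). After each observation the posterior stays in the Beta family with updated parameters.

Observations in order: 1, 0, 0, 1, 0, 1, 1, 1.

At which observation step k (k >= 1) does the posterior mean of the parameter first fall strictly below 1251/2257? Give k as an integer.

k = 2

obs 1: x=1 → posterior Beta(11/4, 4/3)
obs 2: x=0 → posterior Beta(11/4, 7/3)
obs 3: x=0 → posterior Beta(11/4, 10/3)
obs 4: x=1 → posterior Beta(15/4, 10/3)
obs 5: x=0 → posterior Beta(15/4, 13/3)
obs 6: x=1 → posterior Beta(19/4, 13/3)
obs 7: x=1 → posterior Beta(23/4, 13/3)
obs 8: x=1 → posterior Beta(27/4, 13/3)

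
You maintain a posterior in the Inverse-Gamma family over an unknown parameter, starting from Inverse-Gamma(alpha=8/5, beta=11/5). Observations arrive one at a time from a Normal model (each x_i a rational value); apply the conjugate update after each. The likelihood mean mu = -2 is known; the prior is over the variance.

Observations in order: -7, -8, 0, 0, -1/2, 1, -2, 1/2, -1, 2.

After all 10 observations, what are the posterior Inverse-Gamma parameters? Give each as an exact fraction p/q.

obs 1: x=-7 → posterior Inverse-Gamma(21/10, 147/10)
obs 2: x=-8 → posterior Inverse-Gamma(13/5, 327/10)
obs 3: x=0 → posterior Inverse-Gamma(31/10, 347/10)
obs 4: x=0 → posterior Inverse-Gamma(18/5, 367/10)
obs 5: x=-1/2 → posterior Inverse-Gamma(41/10, 1513/40)
obs 6: x=1 → posterior Inverse-Gamma(23/5, 1693/40)
obs 7: x=-2 → posterior Inverse-Gamma(51/10, 1693/40)
obs 8: x=1/2 → posterior Inverse-Gamma(28/5, 909/20)
obs 9: x=-1 → posterior Inverse-Gamma(61/10, 919/20)
obs 10: x=2 → posterior Inverse-Gamma(33/5, 1079/20)

alpha=33/5, beta=1079/20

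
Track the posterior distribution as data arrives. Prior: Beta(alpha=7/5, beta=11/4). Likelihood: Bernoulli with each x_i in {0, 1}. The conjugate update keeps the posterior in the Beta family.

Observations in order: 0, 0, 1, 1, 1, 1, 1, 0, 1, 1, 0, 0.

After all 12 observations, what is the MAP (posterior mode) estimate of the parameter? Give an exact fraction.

148/283

obs 1: x=0 → posterior Beta(7/5, 15/4)
obs 2: x=0 → posterior Beta(7/5, 19/4)
obs 3: x=1 → posterior Beta(12/5, 19/4)
obs 4: x=1 → posterior Beta(17/5, 19/4)
obs 5: x=1 → posterior Beta(22/5, 19/4)
obs 6: x=1 → posterior Beta(27/5, 19/4)
obs 7: x=1 → posterior Beta(32/5, 19/4)
obs 8: x=0 → posterior Beta(32/5, 23/4)
obs 9: x=1 → posterior Beta(37/5, 23/4)
obs 10: x=1 → posterior Beta(42/5, 23/4)
obs 11: x=0 → posterior Beta(42/5, 27/4)
obs 12: x=0 → posterior Beta(42/5, 31/4)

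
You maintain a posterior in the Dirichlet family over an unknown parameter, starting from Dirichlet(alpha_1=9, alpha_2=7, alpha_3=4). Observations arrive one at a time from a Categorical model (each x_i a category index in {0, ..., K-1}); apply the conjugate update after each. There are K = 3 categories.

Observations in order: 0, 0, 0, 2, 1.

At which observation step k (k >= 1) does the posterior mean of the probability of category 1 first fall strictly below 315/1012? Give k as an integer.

k = 3

obs 1: x=0 → posterior Dirichlet(10, 7, 4)
obs 2: x=0 → posterior Dirichlet(11, 7, 4)
obs 3: x=0 → posterior Dirichlet(12, 7, 4)
obs 4: x=2 → posterior Dirichlet(12, 7, 5)
obs 5: x=1 → posterior Dirichlet(12, 8, 5)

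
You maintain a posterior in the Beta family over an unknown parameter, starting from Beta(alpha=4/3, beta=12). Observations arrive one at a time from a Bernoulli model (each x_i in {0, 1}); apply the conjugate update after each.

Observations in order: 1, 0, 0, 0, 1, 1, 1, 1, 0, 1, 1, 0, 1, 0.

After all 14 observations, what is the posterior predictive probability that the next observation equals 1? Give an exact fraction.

obs 1: x=1 → posterior Beta(7/3, 12)
obs 2: x=0 → posterior Beta(7/3, 13)
obs 3: x=0 → posterior Beta(7/3, 14)
obs 4: x=0 → posterior Beta(7/3, 15)
obs 5: x=1 → posterior Beta(10/3, 15)
obs 6: x=1 → posterior Beta(13/3, 15)
obs 7: x=1 → posterior Beta(16/3, 15)
obs 8: x=1 → posterior Beta(19/3, 15)
obs 9: x=0 → posterior Beta(19/3, 16)
obs 10: x=1 → posterior Beta(22/3, 16)
obs 11: x=1 → posterior Beta(25/3, 16)
obs 12: x=0 → posterior Beta(25/3, 17)
obs 13: x=1 → posterior Beta(28/3, 17)
obs 14: x=0 → posterior Beta(28/3, 18)

14/41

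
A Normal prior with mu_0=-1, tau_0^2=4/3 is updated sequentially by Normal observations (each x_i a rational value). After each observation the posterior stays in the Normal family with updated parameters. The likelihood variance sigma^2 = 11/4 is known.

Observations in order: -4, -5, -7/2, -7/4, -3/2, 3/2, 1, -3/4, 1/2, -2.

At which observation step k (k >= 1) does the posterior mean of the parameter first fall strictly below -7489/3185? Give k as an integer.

k = 2

obs 1: x=-4 → posterior Normal(-97/49, 44/49)
obs 2: x=-5 → posterior Normal(-177/65, 44/65)
obs 3: x=-7/2 → posterior Normal(-233/81, 44/81)
obs 4: x=-7/4 → posterior Normal(-261/97, 44/97)
obs 5: x=-3/2 → posterior Normal(-285/113, 44/113)
obs 6: x=3/2 → posterior Normal(-87/43, 44/129)
obs 7: x=1 → posterior Normal(-49/29, 44/145)
obs 8: x=-3/4 → posterior Normal(-257/161, 44/161)
obs 9: x=1/2 → posterior Normal(-83/59, 44/177)
obs 10: x=-2 → posterior Normal(-281/193, 44/193)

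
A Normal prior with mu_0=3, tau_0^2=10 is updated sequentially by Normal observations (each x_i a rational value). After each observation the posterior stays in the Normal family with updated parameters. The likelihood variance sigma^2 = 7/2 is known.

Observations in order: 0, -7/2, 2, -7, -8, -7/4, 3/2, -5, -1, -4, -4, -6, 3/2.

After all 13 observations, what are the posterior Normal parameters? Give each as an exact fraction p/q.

obs 1: x=0 → posterior Normal(7/9, 70/27)
obs 2: x=-7/2 → posterior Normal(-49/47, 70/47)
obs 3: x=2 → posterior Normal(-9/67, 70/67)
obs 4: x=-7 → posterior Normal(-149/87, 70/87)
obs 5: x=-8 → posterior Normal(-309/107, 70/107)
obs 6: x=-7/4 → posterior Normal(-344/127, 70/127)
obs 7: x=3/2 → posterior Normal(-314/147, 10/21)
obs 8: x=-5 → posterior Normal(-414/167, 70/167)
obs 9: x=-1 → posterior Normal(-434/187, 70/187)
obs 10: x=-4 → posterior Normal(-514/207, 70/207)
obs 11: x=-4 → posterior Normal(-594/227, 70/227)
obs 12: x=-6 → posterior Normal(-714/247, 70/247)
obs 13: x=3/2 → posterior Normal(-228/89, 70/267)

mu_0=-228/89, tau_0^2=70/267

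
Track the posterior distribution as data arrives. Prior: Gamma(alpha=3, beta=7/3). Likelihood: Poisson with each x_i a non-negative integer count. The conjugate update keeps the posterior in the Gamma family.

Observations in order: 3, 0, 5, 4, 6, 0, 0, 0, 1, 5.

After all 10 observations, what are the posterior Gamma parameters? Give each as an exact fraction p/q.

alpha=27, beta=37/3

obs 1: x=3 → posterior Gamma(6, 10/3)
obs 2: x=0 → posterior Gamma(6, 13/3)
obs 3: x=5 → posterior Gamma(11, 16/3)
obs 4: x=4 → posterior Gamma(15, 19/3)
obs 5: x=6 → posterior Gamma(21, 22/3)
obs 6: x=0 → posterior Gamma(21, 25/3)
obs 7: x=0 → posterior Gamma(21, 28/3)
obs 8: x=0 → posterior Gamma(21, 31/3)
obs 9: x=1 → posterior Gamma(22, 34/3)
obs 10: x=5 → posterior Gamma(27, 37/3)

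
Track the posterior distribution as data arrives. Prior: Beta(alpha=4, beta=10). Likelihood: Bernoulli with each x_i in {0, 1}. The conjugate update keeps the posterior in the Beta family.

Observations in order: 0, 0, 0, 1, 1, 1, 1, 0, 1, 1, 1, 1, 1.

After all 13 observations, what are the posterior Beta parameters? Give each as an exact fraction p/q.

alpha=13, beta=14

obs 1: x=0 → posterior Beta(4, 11)
obs 2: x=0 → posterior Beta(4, 12)
obs 3: x=0 → posterior Beta(4, 13)
obs 4: x=1 → posterior Beta(5, 13)
obs 5: x=1 → posterior Beta(6, 13)
obs 6: x=1 → posterior Beta(7, 13)
obs 7: x=1 → posterior Beta(8, 13)
obs 8: x=0 → posterior Beta(8, 14)
obs 9: x=1 → posterior Beta(9, 14)
obs 10: x=1 → posterior Beta(10, 14)
obs 11: x=1 → posterior Beta(11, 14)
obs 12: x=1 → posterior Beta(12, 14)
obs 13: x=1 → posterior Beta(13, 14)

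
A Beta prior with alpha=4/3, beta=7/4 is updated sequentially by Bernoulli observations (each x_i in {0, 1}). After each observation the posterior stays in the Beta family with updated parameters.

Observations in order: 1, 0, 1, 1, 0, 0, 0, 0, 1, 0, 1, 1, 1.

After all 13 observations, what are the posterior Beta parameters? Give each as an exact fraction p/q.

obs 1: x=1 → posterior Beta(7/3, 7/4)
obs 2: x=0 → posterior Beta(7/3, 11/4)
obs 3: x=1 → posterior Beta(10/3, 11/4)
obs 4: x=1 → posterior Beta(13/3, 11/4)
obs 5: x=0 → posterior Beta(13/3, 15/4)
obs 6: x=0 → posterior Beta(13/3, 19/4)
obs 7: x=0 → posterior Beta(13/3, 23/4)
obs 8: x=0 → posterior Beta(13/3, 27/4)
obs 9: x=1 → posterior Beta(16/3, 27/4)
obs 10: x=0 → posterior Beta(16/3, 31/4)
obs 11: x=1 → posterior Beta(19/3, 31/4)
obs 12: x=1 → posterior Beta(22/3, 31/4)
obs 13: x=1 → posterior Beta(25/3, 31/4)

alpha=25/3, beta=31/4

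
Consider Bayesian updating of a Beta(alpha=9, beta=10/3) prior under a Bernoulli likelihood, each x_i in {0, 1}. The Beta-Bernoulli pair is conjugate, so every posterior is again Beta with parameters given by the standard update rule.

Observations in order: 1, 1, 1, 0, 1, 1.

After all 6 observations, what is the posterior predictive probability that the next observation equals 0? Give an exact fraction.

13/55

obs 1: x=1 → posterior Beta(10, 10/3)
obs 2: x=1 → posterior Beta(11, 10/3)
obs 3: x=1 → posterior Beta(12, 10/3)
obs 4: x=0 → posterior Beta(12, 13/3)
obs 5: x=1 → posterior Beta(13, 13/3)
obs 6: x=1 → posterior Beta(14, 13/3)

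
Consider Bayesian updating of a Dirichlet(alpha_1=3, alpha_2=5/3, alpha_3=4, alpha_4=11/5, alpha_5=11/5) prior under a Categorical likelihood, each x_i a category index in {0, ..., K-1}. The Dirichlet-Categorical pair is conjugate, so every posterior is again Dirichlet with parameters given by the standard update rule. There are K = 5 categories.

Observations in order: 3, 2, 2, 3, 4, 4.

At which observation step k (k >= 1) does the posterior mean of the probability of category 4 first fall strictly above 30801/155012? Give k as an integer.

obs 1: x=3 → posterior Dirichlet(3, 5/3, 4, 16/5, 11/5)
obs 2: x=2 → posterior Dirichlet(3, 5/3, 5, 16/5, 11/5)
obs 3: x=2 → posterior Dirichlet(3, 5/3, 6, 16/5, 11/5)
obs 4: x=3 → posterior Dirichlet(3, 5/3, 6, 21/5, 11/5)
obs 5: x=4 → posterior Dirichlet(3, 5/3, 6, 21/5, 16/5)
obs 6: x=4 → posterior Dirichlet(3, 5/3, 6, 21/5, 21/5)

k = 6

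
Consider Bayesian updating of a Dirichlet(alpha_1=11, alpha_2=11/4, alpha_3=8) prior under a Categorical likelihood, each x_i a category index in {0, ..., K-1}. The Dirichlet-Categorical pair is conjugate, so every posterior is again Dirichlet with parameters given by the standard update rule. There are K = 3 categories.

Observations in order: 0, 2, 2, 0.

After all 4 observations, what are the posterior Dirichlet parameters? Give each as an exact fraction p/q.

obs 1: x=0 → posterior Dirichlet(12, 11/4, 8)
obs 2: x=2 → posterior Dirichlet(12, 11/4, 9)
obs 3: x=2 → posterior Dirichlet(12, 11/4, 10)
obs 4: x=0 → posterior Dirichlet(13, 11/4, 10)

alpha_1=13, alpha_2=11/4, alpha_3=10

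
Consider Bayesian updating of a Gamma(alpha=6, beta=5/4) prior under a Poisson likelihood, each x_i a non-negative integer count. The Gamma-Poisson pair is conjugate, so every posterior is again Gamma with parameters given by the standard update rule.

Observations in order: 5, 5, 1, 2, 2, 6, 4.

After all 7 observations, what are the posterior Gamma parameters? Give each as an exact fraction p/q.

obs 1: x=5 → posterior Gamma(11, 9/4)
obs 2: x=5 → posterior Gamma(16, 13/4)
obs 3: x=1 → posterior Gamma(17, 17/4)
obs 4: x=2 → posterior Gamma(19, 21/4)
obs 5: x=2 → posterior Gamma(21, 25/4)
obs 6: x=6 → posterior Gamma(27, 29/4)
obs 7: x=4 → posterior Gamma(31, 33/4)

alpha=31, beta=33/4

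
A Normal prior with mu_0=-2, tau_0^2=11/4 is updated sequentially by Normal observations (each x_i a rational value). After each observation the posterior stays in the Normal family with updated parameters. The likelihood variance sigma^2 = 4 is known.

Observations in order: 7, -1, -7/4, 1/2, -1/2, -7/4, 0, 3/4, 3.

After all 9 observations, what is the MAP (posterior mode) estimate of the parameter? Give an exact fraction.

147/460

obs 1: x=7 → posterior Normal(5/3, 44/27)
obs 2: x=-1 → posterior Normal(17/19, 22/19)
obs 3: x=-7/4 → posterior Normal(59/196, 44/49)
obs 4: x=1/2 → posterior Normal(27/80, 11/15)
obs 5: x=-1/2 → posterior Normal(59/284, 44/71)
obs 6: x=-7/4 → posterior Normal(-9/164, 22/41)
obs 7: x=0 → posterior Normal(-3/62, 44/93)
obs 8: x=3/4 → posterior Normal(15/416, 11/26)
obs 9: x=3 → posterior Normal(147/460, 44/115)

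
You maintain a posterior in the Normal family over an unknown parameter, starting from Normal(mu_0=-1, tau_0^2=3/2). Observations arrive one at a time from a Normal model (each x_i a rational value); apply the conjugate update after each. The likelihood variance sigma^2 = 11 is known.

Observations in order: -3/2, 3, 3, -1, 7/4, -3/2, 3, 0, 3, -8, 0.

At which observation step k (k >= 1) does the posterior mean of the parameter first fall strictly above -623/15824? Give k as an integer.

obs 1: x=-3/2 → posterior Normal(-53/50, 33/25)
obs 2: x=3 → posterior Normal(-5/8, 33/28)
obs 3: x=3 → posterior Normal(-17/62, 33/31)
obs 4: x=-1 → posterior Normal(-23/68, 33/34)
obs 5: x=7/4 → posterior Normal(-25/148, 33/37)
obs 6: x=-3/2 → posterior Normal(-43/160, 33/40)
obs 7: x=3 → posterior Normal(-7/172, 33/43)
obs 8: x=0 → posterior Normal(-7/184, 33/46)
obs 9: x=3 → posterior Normal(29/196, 33/49)
obs 10: x=-8 → posterior Normal(-67/208, 33/52)
obs 11: x=0 → posterior Normal(-67/220, 3/5)

k = 8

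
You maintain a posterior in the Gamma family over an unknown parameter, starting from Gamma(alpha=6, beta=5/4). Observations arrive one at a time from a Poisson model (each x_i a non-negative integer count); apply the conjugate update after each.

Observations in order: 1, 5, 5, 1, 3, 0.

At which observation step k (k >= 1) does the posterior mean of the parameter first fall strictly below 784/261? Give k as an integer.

obs 1: x=1 → posterior Gamma(7, 9/4)
obs 2: x=5 → posterior Gamma(12, 13/4)
obs 3: x=5 → posterior Gamma(17, 17/4)
obs 4: x=1 → posterior Gamma(18, 21/4)
obs 5: x=3 → posterior Gamma(21, 25/4)
obs 6: x=0 → posterior Gamma(21, 29/4)

k = 6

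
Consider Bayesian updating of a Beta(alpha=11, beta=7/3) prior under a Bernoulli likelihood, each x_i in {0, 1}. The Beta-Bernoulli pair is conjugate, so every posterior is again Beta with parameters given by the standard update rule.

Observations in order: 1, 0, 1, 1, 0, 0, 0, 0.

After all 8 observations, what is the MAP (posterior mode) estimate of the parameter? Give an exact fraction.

39/58

obs 1: x=1 → posterior Beta(12, 7/3)
obs 2: x=0 → posterior Beta(12, 10/3)
obs 3: x=1 → posterior Beta(13, 10/3)
obs 4: x=1 → posterior Beta(14, 10/3)
obs 5: x=0 → posterior Beta(14, 13/3)
obs 6: x=0 → posterior Beta(14, 16/3)
obs 7: x=0 → posterior Beta(14, 19/3)
obs 8: x=0 → posterior Beta(14, 22/3)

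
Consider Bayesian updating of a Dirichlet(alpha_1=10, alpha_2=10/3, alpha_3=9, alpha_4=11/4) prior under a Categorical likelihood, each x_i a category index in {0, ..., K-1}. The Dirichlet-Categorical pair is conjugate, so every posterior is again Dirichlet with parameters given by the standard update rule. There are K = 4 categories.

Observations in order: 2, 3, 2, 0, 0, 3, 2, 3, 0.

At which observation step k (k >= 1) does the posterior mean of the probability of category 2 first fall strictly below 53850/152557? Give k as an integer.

k = 9

obs 1: x=2 → posterior Dirichlet(10, 10/3, 10, 11/4)
obs 2: x=3 → posterior Dirichlet(10, 10/3, 10, 15/4)
obs 3: x=2 → posterior Dirichlet(10, 10/3, 11, 15/4)
obs 4: x=0 → posterior Dirichlet(11, 10/3, 11, 15/4)
obs 5: x=0 → posterior Dirichlet(12, 10/3, 11, 15/4)
obs 6: x=3 → posterior Dirichlet(12, 10/3, 11, 19/4)
obs 7: x=2 → posterior Dirichlet(12, 10/3, 12, 19/4)
obs 8: x=3 → posterior Dirichlet(12, 10/3, 12, 23/4)
obs 9: x=0 → posterior Dirichlet(13, 10/3, 12, 23/4)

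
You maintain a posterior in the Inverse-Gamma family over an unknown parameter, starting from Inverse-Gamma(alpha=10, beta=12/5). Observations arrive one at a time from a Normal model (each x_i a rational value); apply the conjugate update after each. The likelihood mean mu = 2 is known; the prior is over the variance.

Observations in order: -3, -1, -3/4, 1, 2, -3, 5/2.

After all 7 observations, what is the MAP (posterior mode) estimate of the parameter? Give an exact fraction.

5809/2320

obs 1: x=-3 → posterior Inverse-Gamma(21/2, 149/10)
obs 2: x=-1 → posterior Inverse-Gamma(11, 97/5)
obs 3: x=-3/4 → posterior Inverse-Gamma(23/2, 3709/160)
obs 4: x=1 → posterior Inverse-Gamma(12, 3789/160)
obs 5: x=2 → posterior Inverse-Gamma(25/2, 3789/160)
obs 6: x=-3 → posterior Inverse-Gamma(13, 5789/160)
obs 7: x=5/2 → posterior Inverse-Gamma(27/2, 5809/160)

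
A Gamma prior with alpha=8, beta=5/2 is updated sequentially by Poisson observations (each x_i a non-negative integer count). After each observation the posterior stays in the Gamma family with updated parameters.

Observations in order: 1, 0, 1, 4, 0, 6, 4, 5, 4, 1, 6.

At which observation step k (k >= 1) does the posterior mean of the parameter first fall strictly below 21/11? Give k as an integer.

obs 1: x=1 → posterior Gamma(9, 7/2)
obs 2: x=0 → posterior Gamma(9, 9/2)
obs 3: x=1 → posterior Gamma(10, 11/2)
obs 4: x=4 → posterior Gamma(14, 13/2)
obs 5: x=0 → posterior Gamma(14, 15/2)
obs 6: x=6 → posterior Gamma(20, 17/2)
obs 7: x=4 → posterior Gamma(24, 19/2)
obs 8: x=5 → posterior Gamma(29, 21/2)
obs 9: x=4 → posterior Gamma(33, 23/2)
obs 10: x=1 → posterior Gamma(34, 25/2)
obs 11: x=6 → posterior Gamma(40, 27/2)

k = 3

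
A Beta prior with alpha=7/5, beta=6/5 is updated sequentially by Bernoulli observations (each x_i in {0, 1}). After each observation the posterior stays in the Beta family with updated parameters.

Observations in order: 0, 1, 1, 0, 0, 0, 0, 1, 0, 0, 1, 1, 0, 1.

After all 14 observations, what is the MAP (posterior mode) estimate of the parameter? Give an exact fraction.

32/73

obs 1: x=0 → posterior Beta(7/5, 11/5)
obs 2: x=1 → posterior Beta(12/5, 11/5)
obs 3: x=1 → posterior Beta(17/5, 11/5)
obs 4: x=0 → posterior Beta(17/5, 16/5)
obs 5: x=0 → posterior Beta(17/5, 21/5)
obs 6: x=0 → posterior Beta(17/5, 26/5)
obs 7: x=0 → posterior Beta(17/5, 31/5)
obs 8: x=1 → posterior Beta(22/5, 31/5)
obs 9: x=0 → posterior Beta(22/5, 36/5)
obs 10: x=0 → posterior Beta(22/5, 41/5)
obs 11: x=1 → posterior Beta(27/5, 41/5)
obs 12: x=1 → posterior Beta(32/5, 41/5)
obs 13: x=0 → posterior Beta(32/5, 46/5)
obs 14: x=1 → posterior Beta(37/5, 46/5)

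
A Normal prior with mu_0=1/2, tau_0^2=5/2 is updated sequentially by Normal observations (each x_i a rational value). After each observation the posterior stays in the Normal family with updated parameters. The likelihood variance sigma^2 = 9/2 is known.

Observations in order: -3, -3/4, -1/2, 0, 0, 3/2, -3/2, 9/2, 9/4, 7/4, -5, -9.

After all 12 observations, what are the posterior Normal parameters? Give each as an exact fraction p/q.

obs 1: x=-3 → posterior Normal(-3/4, 45/28)
obs 2: x=-3/4 → posterior Normal(-3/4, 45/38)
obs 3: x=-1/2 → posterior Normal(-67/96, 15/16)
obs 4: x=0 → posterior Normal(-67/116, 45/58)
obs 5: x=0 → posterior Normal(-67/136, 45/68)
obs 6: x=3/2 → posterior Normal(-37/156, 15/26)
obs 7: x=-3/2 → posterior Normal(-67/176, 45/88)
obs 8: x=9/2 → posterior Normal(23/196, 45/98)
obs 9: x=9/4 → posterior Normal(17/54, 5/12)
obs 10: x=7/4 → posterior Normal(103/236, 45/118)
obs 11: x=-5 → posterior Normal(3/256, 45/128)
obs 12: x=-9 → posterior Normal(-59/92, 15/46)

mu_0=-59/92, tau_0^2=15/46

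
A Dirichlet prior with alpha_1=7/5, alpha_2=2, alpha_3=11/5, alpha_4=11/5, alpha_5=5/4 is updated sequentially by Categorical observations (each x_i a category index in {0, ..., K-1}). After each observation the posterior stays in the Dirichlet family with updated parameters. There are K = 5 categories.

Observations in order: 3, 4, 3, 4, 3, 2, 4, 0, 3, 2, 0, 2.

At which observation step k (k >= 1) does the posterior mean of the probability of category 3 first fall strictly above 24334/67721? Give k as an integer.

obs 1: x=3 → posterior Dirichlet(7/5, 2, 11/5, 16/5, 5/4)
obs 2: x=4 → posterior Dirichlet(7/5, 2, 11/5, 16/5, 9/4)
obs 3: x=3 → posterior Dirichlet(7/5, 2, 11/5, 21/5, 9/4)
obs 4: x=4 → posterior Dirichlet(7/5, 2, 11/5, 21/5, 13/4)
obs 5: x=3 → posterior Dirichlet(7/5, 2, 11/5, 26/5, 13/4)
obs 6: x=2 → posterior Dirichlet(7/5, 2, 16/5, 26/5, 13/4)
obs 7: x=4 → posterior Dirichlet(7/5, 2, 16/5, 26/5, 17/4)
obs 8: x=0 → posterior Dirichlet(12/5, 2, 16/5, 26/5, 17/4)
obs 9: x=3 → posterior Dirichlet(12/5, 2, 16/5, 31/5, 17/4)
obs 10: x=2 → posterior Dirichlet(12/5, 2, 21/5, 31/5, 17/4)
obs 11: x=0 → posterior Dirichlet(17/5, 2, 21/5, 31/5, 17/4)
obs 12: x=2 → posterior Dirichlet(17/5, 2, 26/5, 31/5, 17/4)

k = 5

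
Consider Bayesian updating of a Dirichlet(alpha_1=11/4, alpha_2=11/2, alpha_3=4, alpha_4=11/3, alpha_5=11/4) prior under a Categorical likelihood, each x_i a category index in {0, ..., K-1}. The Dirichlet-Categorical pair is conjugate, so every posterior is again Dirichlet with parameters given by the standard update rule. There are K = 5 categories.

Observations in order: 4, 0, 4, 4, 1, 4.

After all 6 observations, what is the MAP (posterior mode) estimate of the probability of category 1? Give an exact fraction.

33/118

obs 1: x=4 → posterior Dirichlet(11/4, 11/2, 4, 11/3, 15/4)
obs 2: x=0 → posterior Dirichlet(15/4, 11/2, 4, 11/3, 15/4)
obs 3: x=4 → posterior Dirichlet(15/4, 11/2, 4, 11/3, 19/4)
obs 4: x=4 → posterior Dirichlet(15/4, 11/2, 4, 11/3, 23/4)
obs 5: x=1 → posterior Dirichlet(15/4, 13/2, 4, 11/3, 23/4)
obs 6: x=4 → posterior Dirichlet(15/4, 13/2, 4, 11/3, 27/4)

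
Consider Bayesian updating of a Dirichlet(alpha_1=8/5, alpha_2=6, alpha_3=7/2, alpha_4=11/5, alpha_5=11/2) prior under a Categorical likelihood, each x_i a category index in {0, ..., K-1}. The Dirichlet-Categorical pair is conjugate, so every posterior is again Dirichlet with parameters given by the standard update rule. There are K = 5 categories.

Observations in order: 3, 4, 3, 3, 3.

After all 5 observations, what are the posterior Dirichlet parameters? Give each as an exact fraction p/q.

obs 1: x=3 → posterior Dirichlet(8/5, 6, 7/2, 16/5, 11/2)
obs 2: x=4 → posterior Dirichlet(8/5, 6, 7/2, 16/5, 13/2)
obs 3: x=3 → posterior Dirichlet(8/5, 6, 7/2, 21/5, 13/2)
obs 4: x=3 → posterior Dirichlet(8/5, 6, 7/2, 26/5, 13/2)
obs 5: x=3 → posterior Dirichlet(8/5, 6, 7/2, 31/5, 13/2)

alpha_1=8/5, alpha_2=6, alpha_3=7/2, alpha_4=31/5, alpha_5=13/2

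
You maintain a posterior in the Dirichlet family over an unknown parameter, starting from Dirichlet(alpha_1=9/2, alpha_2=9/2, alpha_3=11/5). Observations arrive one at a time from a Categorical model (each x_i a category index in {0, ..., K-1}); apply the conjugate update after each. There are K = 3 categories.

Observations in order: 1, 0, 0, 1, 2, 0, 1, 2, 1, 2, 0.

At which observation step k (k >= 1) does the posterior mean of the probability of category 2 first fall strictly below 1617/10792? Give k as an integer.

k = 4

obs 1: x=1 → posterior Dirichlet(9/2, 11/2, 11/5)
obs 2: x=0 → posterior Dirichlet(11/2, 11/2, 11/5)
obs 3: x=0 → posterior Dirichlet(13/2, 11/2, 11/5)
obs 4: x=1 → posterior Dirichlet(13/2, 13/2, 11/5)
obs 5: x=2 → posterior Dirichlet(13/2, 13/2, 16/5)
obs 6: x=0 → posterior Dirichlet(15/2, 13/2, 16/5)
obs 7: x=1 → posterior Dirichlet(15/2, 15/2, 16/5)
obs 8: x=2 → posterior Dirichlet(15/2, 15/2, 21/5)
obs 9: x=1 → posterior Dirichlet(15/2, 17/2, 21/5)
obs 10: x=2 → posterior Dirichlet(15/2, 17/2, 26/5)
obs 11: x=0 → posterior Dirichlet(17/2, 17/2, 26/5)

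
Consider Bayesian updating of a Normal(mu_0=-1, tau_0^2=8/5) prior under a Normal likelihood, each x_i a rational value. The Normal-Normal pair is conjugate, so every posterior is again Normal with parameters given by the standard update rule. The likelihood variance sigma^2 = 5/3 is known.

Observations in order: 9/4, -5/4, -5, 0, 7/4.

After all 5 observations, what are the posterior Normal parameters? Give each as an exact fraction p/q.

obs 1: x=9/4 → posterior Normal(29/49, 40/49)
obs 2: x=-5/4 → posterior Normal(-1/73, 40/73)
obs 3: x=-5 → posterior Normal(-121/97, 40/97)
obs 4: x=0 → posterior Normal(-1, 40/121)
obs 5: x=7/4 → posterior Normal(-79/145, 8/29)

mu_0=-79/145, tau_0^2=8/29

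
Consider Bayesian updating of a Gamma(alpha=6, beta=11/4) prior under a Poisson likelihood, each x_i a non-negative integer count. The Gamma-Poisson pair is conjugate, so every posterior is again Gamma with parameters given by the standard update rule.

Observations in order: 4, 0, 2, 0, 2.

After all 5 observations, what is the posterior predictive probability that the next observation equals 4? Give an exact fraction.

obs 1: x=4 → posterior Gamma(10, 15/4)
obs 2: x=0 → posterior Gamma(10, 19/4)
obs 3: x=2 → posterior Gamma(12, 23/4)
obs 4: x=0 → posterior Gamma(12, 27/4)
obs 5: x=2 → posterior Gamma(14, 31/4)

13176880024323622344147968/177482997121587371826171875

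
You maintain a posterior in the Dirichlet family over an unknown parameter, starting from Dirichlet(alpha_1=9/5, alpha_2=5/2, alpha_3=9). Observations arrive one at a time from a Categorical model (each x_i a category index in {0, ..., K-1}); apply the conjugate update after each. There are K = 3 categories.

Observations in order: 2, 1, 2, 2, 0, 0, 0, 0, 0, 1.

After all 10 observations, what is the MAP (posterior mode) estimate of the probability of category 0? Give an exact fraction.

obs 1: x=2 → posterior Dirichlet(9/5, 5/2, 10)
obs 2: x=1 → posterior Dirichlet(9/5, 7/2, 10)
obs 3: x=2 → posterior Dirichlet(9/5, 7/2, 11)
obs 4: x=2 → posterior Dirichlet(9/5, 7/2, 12)
obs 5: x=0 → posterior Dirichlet(14/5, 7/2, 12)
obs 6: x=0 → posterior Dirichlet(19/5, 7/2, 12)
obs 7: x=0 → posterior Dirichlet(24/5, 7/2, 12)
obs 8: x=0 → posterior Dirichlet(29/5, 7/2, 12)
obs 9: x=0 → posterior Dirichlet(34/5, 7/2, 12)
obs 10: x=1 → posterior Dirichlet(34/5, 9/2, 12)

2/7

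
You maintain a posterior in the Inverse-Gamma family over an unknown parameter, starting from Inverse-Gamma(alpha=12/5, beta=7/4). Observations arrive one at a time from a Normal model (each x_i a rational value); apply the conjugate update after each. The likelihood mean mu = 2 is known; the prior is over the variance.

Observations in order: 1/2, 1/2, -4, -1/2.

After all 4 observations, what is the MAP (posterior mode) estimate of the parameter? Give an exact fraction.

obs 1: x=1/2 → posterior Inverse-Gamma(29/10, 23/8)
obs 2: x=1/2 → posterior Inverse-Gamma(17/5, 4)
obs 3: x=-4 → posterior Inverse-Gamma(39/10, 22)
obs 4: x=-1/2 → posterior Inverse-Gamma(22/5, 201/8)

335/72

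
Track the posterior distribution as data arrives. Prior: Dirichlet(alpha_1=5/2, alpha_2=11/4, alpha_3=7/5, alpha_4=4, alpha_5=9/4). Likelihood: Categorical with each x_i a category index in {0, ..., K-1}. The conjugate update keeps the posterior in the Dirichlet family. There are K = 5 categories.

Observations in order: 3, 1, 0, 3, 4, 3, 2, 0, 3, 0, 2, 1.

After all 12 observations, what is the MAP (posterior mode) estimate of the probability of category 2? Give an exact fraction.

obs 1: x=3 → posterior Dirichlet(5/2, 11/4, 7/5, 5, 9/4)
obs 2: x=1 → posterior Dirichlet(5/2, 15/4, 7/5, 5, 9/4)
obs 3: x=0 → posterior Dirichlet(7/2, 15/4, 7/5, 5, 9/4)
obs 4: x=3 → posterior Dirichlet(7/2, 15/4, 7/5, 6, 9/4)
obs 5: x=4 → posterior Dirichlet(7/2, 15/4, 7/5, 6, 13/4)
obs 6: x=3 → posterior Dirichlet(7/2, 15/4, 7/5, 7, 13/4)
obs 7: x=2 → posterior Dirichlet(7/2, 15/4, 12/5, 7, 13/4)
obs 8: x=0 → posterior Dirichlet(9/2, 15/4, 12/5, 7, 13/4)
obs 9: x=3 → posterior Dirichlet(9/2, 15/4, 12/5, 8, 13/4)
obs 10: x=0 → posterior Dirichlet(11/2, 15/4, 12/5, 8, 13/4)
obs 11: x=2 → posterior Dirichlet(11/2, 15/4, 17/5, 8, 13/4)
obs 12: x=1 → posterior Dirichlet(11/2, 19/4, 17/5, 8, 13/4)

24/199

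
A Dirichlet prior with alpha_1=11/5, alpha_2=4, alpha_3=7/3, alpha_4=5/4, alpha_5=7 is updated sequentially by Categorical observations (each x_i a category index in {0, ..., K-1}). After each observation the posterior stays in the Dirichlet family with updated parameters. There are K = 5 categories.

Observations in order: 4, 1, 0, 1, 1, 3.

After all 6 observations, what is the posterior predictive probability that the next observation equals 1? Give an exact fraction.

420/1367

obs 1: x=4 → posterior Dirichlet(11/5, 4, 7/3, 5/4, 8)
obs 2: x=1 → posterior Dirichlet(11/5, 5, 7/3, 5/4, 8)
obs 3: x=0 → posterior Dirichlet(16/5, 5, 7/3, 5/4, 8)
obs 4: x=1 → posterior Dirichlet(16/5, 6, 7/3, 5/4, 8)
obs 5: x=1 → posterior Dirichlet(16/5, 7, 7/3, 5/4, 8)
obs 6: x=3 → posterior Dirichlet(16/5, 7, 7/3, 9/4, 8)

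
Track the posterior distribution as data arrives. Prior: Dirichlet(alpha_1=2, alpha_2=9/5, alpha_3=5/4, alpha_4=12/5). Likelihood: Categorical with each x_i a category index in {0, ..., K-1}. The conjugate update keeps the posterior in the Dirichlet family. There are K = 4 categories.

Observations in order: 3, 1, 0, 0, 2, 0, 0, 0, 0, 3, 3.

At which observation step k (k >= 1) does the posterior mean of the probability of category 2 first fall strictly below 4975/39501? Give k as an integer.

k = 3

obs 1: x=3 → posterior Dirichlet(2, 9/5, 5/4, 17/5)
obs 2: x=1 → posterior Dirichlet(2, 14/5, 5/4, 17/5)
obs 3: x=0 → posterior Dirichlet(3, 14/5, 5/4, 17/5)
obs 4: x=0 → posterior Dirichlet(4, 14/5, 5/4, 17/5)
obs 5: x=2 → posterior Dirichlet(4, 14/5, 9/4, 17/5)
obs 6: x=0 → posterior Dirichlet(5, 14/5, 9/4, 17/5)
obs 7: x=0 → posterior Dirichlet(6, 14/5, 9/4, 17/5)
obs 8: x=0 → posterior Dirichlet(7, 14/5, 9/4, 17/5)
obs 9: x=0 → posterior Dirichlet(8, 14/5, 9/4, 17/5)
obs 10: x=3 → posterior Dirichlet(8, 14/5, 9/4, 22/5)
obs 11: x=3 → posterior Dirichlet(8, 14/5, 9/4, 27/5)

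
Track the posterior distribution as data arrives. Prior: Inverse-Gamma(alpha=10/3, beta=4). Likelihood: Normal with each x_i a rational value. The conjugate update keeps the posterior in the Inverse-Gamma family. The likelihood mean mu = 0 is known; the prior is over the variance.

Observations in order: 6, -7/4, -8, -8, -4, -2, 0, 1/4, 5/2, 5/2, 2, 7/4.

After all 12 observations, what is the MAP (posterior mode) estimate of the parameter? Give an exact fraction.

10305/992

obs 1: x=6 → posterior Inverse-Gamma(23/6, 22)
obs 2: x=-7/4 → posterior Inverse-Gamma(13/3, 753/32)
obs 3: x=-8 → posterior Inverse-Gamma(29/6, 1777/32)
obs 4: x=-8 → posterior Inverse-Gamma(16/3, 2801/32)
obs 5: x=-4 → posterior Inverse-Gamma(35/6, 3057/32)
obs 6: x=-2 → posterior Inverse-Gamma(19/3, 3121/32)
obs 7: x=0 → posterior Inverse-Gamma(41/6, 3121/32)
obs 8: x=1/4 → posterior Inverse-Gamma(22/3, 1561/16)
obs 9: x=5/2 → posterior Inverse-Gamma(47/6, 1611/16)
obs 10: x=5/2 → posterior Inverse-Gamma(25/3, 1661/16)
obs 11: x=2 → posterior Inverse-Gamma(53/6, 1693/16)
obs 12: x=7/4 → posterior Inverse-Gamma(28/3, 3435/32)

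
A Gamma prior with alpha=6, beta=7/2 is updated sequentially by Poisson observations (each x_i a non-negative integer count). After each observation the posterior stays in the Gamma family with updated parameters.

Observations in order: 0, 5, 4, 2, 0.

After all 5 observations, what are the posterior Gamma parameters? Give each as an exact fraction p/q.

alpha=17, beta=17/2

obs 1: x=0 → posterior Gamma(6, 9/2)
obs 2: x=5 → posterior Gamma(11, 11/2)
obs 3: x=4 → posterior Gamma(15, 13/2)
obs 4: x=2 → posterior Gamma(17, 15/2)
obs 5: x=0 → posterior Gamma(17, 17/2)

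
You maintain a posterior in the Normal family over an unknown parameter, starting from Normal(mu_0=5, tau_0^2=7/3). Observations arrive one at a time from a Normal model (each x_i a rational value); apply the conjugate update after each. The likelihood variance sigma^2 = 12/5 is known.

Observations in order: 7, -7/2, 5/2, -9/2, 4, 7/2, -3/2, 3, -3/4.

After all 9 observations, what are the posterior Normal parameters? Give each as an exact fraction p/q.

mu_0=695/468, tau_0^2=28/117

obs 1: x=7 → posterior Normal(425/71, 84/71)
obs 2: x=-7/2 → posterior Normal(605/212, 42/53)
obs 3: x=5/2 → posterior Normal(130/47, 28/47)
obs 4: x=-9/2 → posterior Normal(465/352, 21/44)
obs 5: x=4 → posterior Normal(745/422, 84/211)
obs 6: x=7/2 → posterior Normal(165/82, 14/41)
obs 7: x=-3/2 → posterior Normal(885/562, 84/281)
obs 8: x=3 → posterior Normal(1095/632, 21/79)
obs 9: x=-3/4 → posterior Normal(695/468, 28/117)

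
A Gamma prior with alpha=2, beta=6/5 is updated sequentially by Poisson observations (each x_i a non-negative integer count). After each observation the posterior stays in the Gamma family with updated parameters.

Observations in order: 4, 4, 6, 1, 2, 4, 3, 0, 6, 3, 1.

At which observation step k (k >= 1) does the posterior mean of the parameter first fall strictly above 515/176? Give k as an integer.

obs 1: x=4 → posterior Gamma(6, 11/5)
obs 2: x=4 → posterior Gamma(10, 16/5)
obs 3: x=6 → posterior Gamma(16, 21/5)
obs 4: x=1 → posterior Gamma(17, 26/5)
obs 5: x=2 → posterior Gamma(19, 31/5)
obs 6: x=4 → posterior Gamma(23, 36/5)
obs 7: x=3 → posterior Gamma(26, 41/5)
obs 8: x=0 → posterior Gamma(26, 46/5)
obs 9: x=6 → posterior Gamma(32, 51/5)
obs 10: x=3 → posterior Gamma(35, 56/5)
obs 11: x=1 → posterior Gamma(36, 61/5)

k = 2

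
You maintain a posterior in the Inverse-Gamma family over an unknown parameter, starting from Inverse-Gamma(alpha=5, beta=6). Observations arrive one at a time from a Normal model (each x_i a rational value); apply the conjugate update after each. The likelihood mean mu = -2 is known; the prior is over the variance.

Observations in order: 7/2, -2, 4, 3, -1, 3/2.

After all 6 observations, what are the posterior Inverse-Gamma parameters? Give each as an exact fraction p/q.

alpha=8, beta=233/4

obs 1: x=7/2 → posterior Inverse-Gamma(11/2, 169/8)
obs 2: x=-2 → posterior Inverse-Gamma(6, 169/8)
obs 3: x=4 → posterior Inverse-Gamma(13/2, 313/8)
obs 4: x=3 → posterior Inverse-Gamma(7, 413/8)
obs 5: x=-1 → posterior Inverse-Gamma(15/2, 417/8)
obs 6: x=3/2 → posterior Inverse-Gamma(8, 233/4)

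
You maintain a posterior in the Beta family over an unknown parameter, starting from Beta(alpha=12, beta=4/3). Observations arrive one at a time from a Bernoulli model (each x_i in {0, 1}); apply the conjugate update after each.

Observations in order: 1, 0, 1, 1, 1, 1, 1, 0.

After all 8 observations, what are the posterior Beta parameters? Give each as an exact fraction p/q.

alpha=18, beta=10/3

obs 1: x=1 → posterior Beta(13, 4/3)
obs 2: x=0 → posterior Beta(13, 7/3)
obs 3: x=1 → posterior Beta(14, 7/3)
obs 4: x=1 → posterior Beta(15, 7/3)
obs 5: x=1 → posterior Beta(16, 7/3)
obs 6: x=1 → posterior Beta(17, 7/3)
obs 7: x=1 → posterior Beta(18, 7/3)
obs 8: x=0 → posterior Beta(18, 10/3)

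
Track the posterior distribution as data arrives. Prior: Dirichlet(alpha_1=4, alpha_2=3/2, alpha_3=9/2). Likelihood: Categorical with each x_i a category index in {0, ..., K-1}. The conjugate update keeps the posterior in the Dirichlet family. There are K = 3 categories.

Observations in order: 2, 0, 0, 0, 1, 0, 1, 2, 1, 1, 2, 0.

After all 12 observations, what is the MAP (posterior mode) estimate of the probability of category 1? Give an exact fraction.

9/38

obs 1: x=2 → posterior Dirichlet(4, 3/2, 11/2)
obs 2: x=0 → posterior Dirichlet(5, 3/2, 11/2)
obs 3: x=0 → posterior Dirichlet(6, 3/2, 11/2)
obs 4: x=0 → posterior Dirichlet(7, 3/2, 11/2)
obs 5: x=1 → posterior Dirichlet(7, 5/2, 11/2)
obs 6: x=0 → posterior Dirichlet(8, 5/2, 11/2)
obs 7: x=1 → posterior Dirichlet(8, 7/2, 11/2)
obs 8: x=2 → posterior Dirichlet(8, 7/2, 13/2)
obs 9: x=1 → posterior Dirichlet(8, 9/2, 13/2)
obs 10: x=1 → posterior Dirichlet(8, 11/2, 13/2)
obs 11: x=2 → posterior Dirichlet(8, 11/2, 15/2)
obs 12: x=0 → posterior Dirichlet(9, 11/2, 15/2)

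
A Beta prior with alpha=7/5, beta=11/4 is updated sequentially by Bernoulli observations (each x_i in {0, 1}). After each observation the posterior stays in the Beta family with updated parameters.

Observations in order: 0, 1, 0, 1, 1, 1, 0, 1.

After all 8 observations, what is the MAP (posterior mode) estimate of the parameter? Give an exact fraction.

obs 1: x=0 → posterior Beta(7/5, 15/4)
obs 2: x=1 → posterior Beta(12/5, 15/4)
obs 3: x=0 → posterior Beta(12/5, 19/4)
obs 4: x=1 → posterior Beta(17/5, 19/4)
obs 5: x=1 → posterior Beta(22/5, 19/4)
obs 6: x=1 → posterior Beta(27/5, 19/4)
obs 7: x=0 → posterior Beta(27/5, 23/4)
obs 8: x=1 → posterior Beta(32/5, 23/4)

108/203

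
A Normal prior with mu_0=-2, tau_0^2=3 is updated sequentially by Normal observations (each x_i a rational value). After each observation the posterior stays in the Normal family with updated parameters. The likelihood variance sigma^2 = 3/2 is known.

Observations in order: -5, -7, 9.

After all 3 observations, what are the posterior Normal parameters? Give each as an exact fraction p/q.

mu_0=-8/7, tau_0^2=3/7

obs 1: x=-5 → posterior Normal(-4, 1)
obs 2: x=-7 → posterior Normal(-26/5, 3/5)
obs 3: x=9 → posterior Normal(-8/7, 3/7)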